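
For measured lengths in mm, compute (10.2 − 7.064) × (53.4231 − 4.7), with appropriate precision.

1.5 × 10^2 mm²

10.2 − 7.064 = 3.136, limited to 1 d.p. → 2 s.f.; 53.4231 − 4.7 = 48.7231, limited to 1 d.p. → 3 s.f.
Carrying full precision, 3.136 × 48.7231 = 152.7956416; keep min(2, 3) = 2 s.f.
Rounded to 2 significant figures: 1.5 × 10^2 mm².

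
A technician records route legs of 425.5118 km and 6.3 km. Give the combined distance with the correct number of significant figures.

431.8 km

425.5118 km + 6.3 km = 431.8118 km.
Addition/subtraction keeps the fewest decimal places: 425.5118 → 4 decimal places, 6.3 → 1 decimal place; limit is 1.
Rounded to 1 decimal place: 431.8 km.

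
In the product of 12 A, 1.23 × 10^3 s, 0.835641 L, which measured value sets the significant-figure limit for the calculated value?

12 A → 2 s.f.; 1.23 × 10^3 s → 3 s.f.; 0.835641 L → 6 s.f.
The fewest is 2 significant figures, from 12 A.

12 A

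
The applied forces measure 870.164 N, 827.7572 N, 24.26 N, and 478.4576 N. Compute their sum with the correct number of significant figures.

2200.64 N

870.164 N + 827.7572 N + 24.26 N + 478.4576 N = 2200.6388 N.
Addition/subtraction keeps the fewest decimal places: 870.164 → 3 decimal places, 827.7572 → 4 decimal places, 24.26 → 2 decimal places, 478.4576 → 4 decimal places; limit is 2.
Rounded to 2 decimal places: 2200.64 N.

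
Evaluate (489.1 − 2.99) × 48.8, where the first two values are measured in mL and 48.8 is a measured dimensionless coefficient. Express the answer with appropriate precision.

489.1 mL − 2.99 mL = 486.11 mL; the difference is limited to 1 decimal place (4 s.f.).
Carrying full precision, 486.11 × 48.8 = 23722.168 mL; 48.8 has 3 s.f., so the result keeps min(4, 3) = 3 s.f.
Rounded to 3 significant figures: 2.37 × 10^4 mL.

2.37 × 10^4 mL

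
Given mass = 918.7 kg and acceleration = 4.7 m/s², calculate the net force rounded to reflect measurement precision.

4.3 × 10^3 N

net force = 918.7 kg × 4.7 m/s² = 4317.89 N.
918.7 has 4 significant figures; 4.7 has 2.
Division/multiplication keeps the fewest: 2 significant figures.
Rounded: 4.3 × 10^3 N.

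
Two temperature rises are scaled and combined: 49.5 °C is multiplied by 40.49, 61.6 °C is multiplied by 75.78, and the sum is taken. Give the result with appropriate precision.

49.5 × 40.49 = 2004.255 → 2.00 × 10³ °C (3 s.f., last digit at the 10^1 place).
61.6 × 75.78 = 4668.048 → 4.67 × 10³ °C (3 s.f., last digit at the 10^1 place).
Sum: 6672.303 °C; keep the coarser place, 10^1.
Result: 6.67 × 10³ °C.

6.67 × 10³ °C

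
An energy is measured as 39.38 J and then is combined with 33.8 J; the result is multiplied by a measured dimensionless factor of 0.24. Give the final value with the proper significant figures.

18 J

39.38 J + 33.8 J = 73.18 J; the sum is limited to 1 decimal place (3 s.f.).
Carrying full precision, 73.18 × 0.24 = 17.5632 J; 0.24 has 2 s.f., so the result keeps min(3, 2) = 2 s.f.
Rounded to 2 significant figures: 18 J.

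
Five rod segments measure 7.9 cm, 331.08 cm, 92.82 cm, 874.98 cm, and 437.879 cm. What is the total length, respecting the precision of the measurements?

7.9 cm + 331.08 cm + 92.82 cm + 874.98 cm + 437.879 cm = 1744.659 cm.
Addition/subtraction keeps the fewest decimal places: 7.9 → 1 decimal place, 331.08 → 2 decimal places, 92.82 → 2 decimal places, 874.98 → 2 decimal places, 437.879 → 3 decimal places; limit is 1.
Rounded to 1 decimal place: 1744.7 cm.

1744.7 cm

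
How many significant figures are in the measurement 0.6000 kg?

4

0.6000: leading zeros are not significant; trailing zeros after a decimal point are significant.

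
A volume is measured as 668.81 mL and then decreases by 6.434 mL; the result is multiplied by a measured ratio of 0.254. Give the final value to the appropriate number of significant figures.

168 mL

668.81 mL − 6.434 mL = 662.376 mL; the difference is limited to 2 decimal places (5 s.f.).
Carrying full precision, 662.376 × 0.254 = 168.243504 mL; 0.254 has 3 s.f., so the result keeps min(5, 3) = 3 s.f.
Rounded to 3 significant figures: 168 mL.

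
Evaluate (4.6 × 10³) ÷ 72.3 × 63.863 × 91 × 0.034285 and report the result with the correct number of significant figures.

(4.6 × 10³) ÷ 72.3 × 63.863 × 91 × 0.034285 = 12676.9388792…
Multiplication/division keeps the fewest significant figures: 4.6 × 10³ → 2 s.f., 72.3 → 3 s.f., 63.863 → 5 s.f., 91 → 2 s.f., 0.034285 → 5 s.f.; limit is 2.
Rounded to 2 significant figures: 1.3 × 10⁴.

1.3 × 10⁴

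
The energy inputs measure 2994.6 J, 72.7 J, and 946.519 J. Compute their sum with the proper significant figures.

2994.6 J + 72.7 J + 946.519 J = 4013.819 J.
Addition/subtraction keeps the fewest decimal places: 2994.6 → 1 decimal place, 72.7 → 1 decimal place, 946.519 → 3 decimal places; limit is 1.
Rounded to 1 decimal place: 4013.8 J.

4013.8 J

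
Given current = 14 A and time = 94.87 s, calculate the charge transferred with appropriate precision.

charge transferred = 14 A × 94.87 s = 1328.18 C.
14 has 2 significant figures; 94.87 has 4.
Division/multiplication keeps the fewest: 2 significant figures.
Rounded: 1.3 × 10^3 C.

1.3 × 10^3 C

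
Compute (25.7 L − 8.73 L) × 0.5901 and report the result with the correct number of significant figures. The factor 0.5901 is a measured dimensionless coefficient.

25.7 L − 8.73 L = 16.97 L; the difference is limited to 1 decimal place (3 s.f.).
Carrying full precision, 16.97 × 0.5901 = 10.013997 L; 0.5901 has 4 s.f., so the result keeps min(3, 4) = 3 s.f.
Rounded to 3 significant figures: 10.0 L.

10.0 L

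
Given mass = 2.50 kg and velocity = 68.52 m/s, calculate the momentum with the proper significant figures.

1.71 × 10^2 kg·m/s

momentum = 2.50 kg × 68.52 m/s = 171.3 kg·m/s.
2.50 has 3 significant figures; 68.52 has 4.
Division/multiplication keeps the fewest: 3 significant figures.
Rounded: 1.71 × 10^2 kg·m/s.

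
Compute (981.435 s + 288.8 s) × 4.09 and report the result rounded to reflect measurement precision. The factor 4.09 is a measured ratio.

5.20 × 10³ s

981.435 s + 288.8 s = 1270.235 s; the sum is limited to 1 decimal place (5 s.f.).
Carrying full precision, 1270.235 × 4.09 = 5195.26115 s; 4.09 has 3 s.f., so the result keeps min(5, 3) = 3 s.f.
Rounded to 3 significant figures: 5.20 × 10³ s.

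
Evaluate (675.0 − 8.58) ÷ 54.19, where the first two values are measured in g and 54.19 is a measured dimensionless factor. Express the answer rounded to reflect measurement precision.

675.0 g − 8.58 g = 666.42 g; the difference is limited to 1 decimal place (4 s.f.).
Carrying full precision, 666.42 ÷ 54.19 = 12.2978409301… g; 54.19 has 4 s.f., so the result keeps min(4, 4) = 4 s.f.
Rounded to 4 significant figures: 12.30 g.

12.30 g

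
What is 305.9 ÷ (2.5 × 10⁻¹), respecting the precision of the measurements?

1.2 × 10³

305.9 ÷ (2.5 × 10⁻¹) = 1223.6
Multiplication/division keeps the fewest significant figures: 305.9 → 4 s.f., 2.5 × 10⁻¹ → 2 s.f.; limit is 2.
Rounded to 2 significant figures: 1.2 × 10³.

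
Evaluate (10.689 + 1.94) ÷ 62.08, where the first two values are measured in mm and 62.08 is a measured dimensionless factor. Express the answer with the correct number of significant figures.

10.689 mm + 1.94 mm = 12.629 mm; the sum is limited to 2 decimal places (4 s.f.).
Carrying full precision, 12.629 ÷ 62.08 = 0.203431056701… mm; 62.08 has 4 s.f., so the result keeps min(4, 4) = 4 s.f.
Rounded to 4 significant figures: 0.2034 mm.

0.2034 mm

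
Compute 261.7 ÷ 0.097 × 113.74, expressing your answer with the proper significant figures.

3.1 × 10^5

261.7 ÷ 0.097 × 113.74 = 306863.484536…
Multiplication/division keeps the fewest significant figures: 261.7 → 4 s.f., 0.097 → 2 s.f., 113.74 → 5 s.f.; limit is 2.
Rounded to 2 significant figures: 3.1 × 10^5.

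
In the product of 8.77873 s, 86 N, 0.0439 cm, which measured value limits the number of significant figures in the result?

86 N

8.77873 s → 6 s.f.; 86 N → 2 s.f.; 0.0439 cm → 3 s.f.
The fewest is 2 significant figures, from 86 N.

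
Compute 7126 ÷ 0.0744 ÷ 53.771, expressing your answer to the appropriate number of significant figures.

7126 ÷ 0.0744 ÷ 53.771 = 1781.24955631…
Multiplication/division keeps the fewest significant figures: 7126 → 4 s.f., 0.0744 → 3 s.f., 53.771 → 5 s.f.; limit is 3.
Rounded to 3 significant figures: 1.78 × 10^3.

1.78 × 10^3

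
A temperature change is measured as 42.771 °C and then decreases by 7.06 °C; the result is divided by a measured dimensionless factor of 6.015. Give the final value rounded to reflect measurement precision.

42.771 °C − 7.06 °C = 35.711 °C; the difference is limited to 2 decimal places (4 s.f.).
Carrying full precision, 35.711 ÷ 6.015 = 5.93699085619… °C; 6.015 has 4 s.f., so the result keeps min(4, 4) = 4 s.f.
Rounded to 4 significant figures: 5.937 °C.

5.937 °C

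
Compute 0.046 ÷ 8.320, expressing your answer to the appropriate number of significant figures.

0.0055

0.046 ÷ 8.320 = 0.00552884615385…
Multiplication/division keeps the fewest significant figures: 0.046 → 2 s.f., 8.320 → 4 s.f.; limit is 2.
Rounded to 2 significant figures: 0.0055.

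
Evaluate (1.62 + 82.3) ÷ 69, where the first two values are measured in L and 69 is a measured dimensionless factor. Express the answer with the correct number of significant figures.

1.2 L

1.62 L + 82.3 L = 83.92 L; the sum is limited to 1 decimal place (3 s.f.).
Carrying full precision, 83.92 ÷ 69 = 1.21623188406… L; 69 has 2 s.f., so the result keeps min(3, 2) = 2 s.f.
Rounded to 2 significant figures: 1.2 L.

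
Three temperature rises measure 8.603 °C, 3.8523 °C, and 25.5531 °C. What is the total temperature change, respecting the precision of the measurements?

8.603 °C + 3.8523 °C + 25.5531 °C = 38.0084 °C.
Addition/subtraction keeps the fewest decimal places: 8.603 → 3 decimal places, 3.8523 → 4 decimal places, 25.5531 → 4 decimal places; limit is 3.
Rounded to 3 decimal places: 38.008 °C.

38.008 °C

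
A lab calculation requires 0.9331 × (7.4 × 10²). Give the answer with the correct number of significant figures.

6.9 × 10²

0.9331 × (7.4 × 10²) = 690.494
Multiplication/division keeps the fewest significant figures: 0.9331 → 4 s.f., 7.4 × 10² → 2 s.f.; limit is 2.
Rounded to 2 significant figures: 6.9 × 10².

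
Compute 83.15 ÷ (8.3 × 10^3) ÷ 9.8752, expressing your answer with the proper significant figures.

0.0010

83.15 ÷ (8.3 × 10^3) ÷ 9.8752 = 0.0010144677869…
Multiplication/division keeps the fewest significant figures: 83.15 → 4 s.f., 8.3 × 10^3 → 2 s.f., 9.8752 → 5 s.f.; limit is 2.
Rounded to 2 significant figures: 0.0010.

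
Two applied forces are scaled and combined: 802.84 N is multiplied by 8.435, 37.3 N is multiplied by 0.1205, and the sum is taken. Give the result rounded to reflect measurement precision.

6776 N

802.84 × 8.435 = 6771.9554 → 6772 N (4 s.f., last digit at the 10^0 place).
37.3 × 0.1205 = 4.49465 → 4.49 N (3 s.f., last digit at the 10^-2 place).
Sum: 6776.45005 N; keep the coarser place, 10^0.
Result: 6776 N.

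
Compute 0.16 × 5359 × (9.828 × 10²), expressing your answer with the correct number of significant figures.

0.16 × 5359 × (9.828 × 10²) = 842692.032
Multiplication/division keeps the fewest significant figures: 0.16 → 2 s.f., 5359 → 4 s.f., 9.828 × 10² → 4 s.f.; limit is 2.
Rounded to 2 significant figures: 8.4 × 10⁵.

8.4 × 10⁵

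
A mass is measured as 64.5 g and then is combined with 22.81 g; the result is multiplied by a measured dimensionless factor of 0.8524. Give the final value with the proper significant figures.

74.4 g

64.5 g + 22.81 g = 87.31 g; the sum is limited to 1 decimal place (3 s.f.).
Carrying full precision, 87.31 × 0.8524 = 74.423044 g; 0.8524 has 4 s.f., so the result keeps min(3, 4) = 3 s.f.
Rounded to 3 significant figures: 74.4 g.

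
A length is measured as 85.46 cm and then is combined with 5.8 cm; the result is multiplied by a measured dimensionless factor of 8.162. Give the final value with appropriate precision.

85.46 cm + 5.8 cm = 91.26 cm; the sum is limited to 1 decimal place (3 s.f.).
Carrying full precision, 91.26 × 8.162 = 744.86412 cm; 8.162 has 4 s.f., so the result keeps min(3, 4) = 3 s.f.
Rounded to 3 significant figures: 745 cm.

745 cm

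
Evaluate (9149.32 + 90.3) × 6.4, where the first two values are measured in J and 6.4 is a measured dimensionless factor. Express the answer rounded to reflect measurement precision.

5.9 × 10⁴ J

9149.32 J + 90.3 J = 9239.62 J; the sum is limited to 1 decimal place (5 s.f.).
Carrying full precision, 9239.62 × 6.4 = 59133.568 J; 6.4 has 2 s.f., so the result keeps min(5, 2) = 2 s.f.
Rounded to 2 significant figures: 5.9 × 10⁴ J.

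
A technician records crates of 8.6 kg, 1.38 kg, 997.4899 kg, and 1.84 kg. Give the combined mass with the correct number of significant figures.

1009.3 kg

8.6 kg + 1.38 kg + 997.4899 kg + 1.84 kg = 1009.3099 kg.
Addition/subtraction keeps the fewest decimal places: 8.6 → 1 decimal place, 1.38 → 2 decimal places, 997.4899 → 4 decimal places, 1.84 → 2 decimal places; limit is 1.
Rounded to 1 decimal place: 1009.3 kg.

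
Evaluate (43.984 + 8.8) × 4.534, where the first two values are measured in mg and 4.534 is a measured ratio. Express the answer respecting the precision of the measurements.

43.984 mg + 8.8 mg = 52.784 mg; the sum is limited to 1 decimal place (3 s.f.).
Carrying full precision, 52.784 × 4.534 = 239.322656 mg; 4.534 has 4 s.f., so the result keeps min(3, 4) = 3 s.f.
Rounded to 3 significant figures: 2.39 × 10² mg.

2.39 × 10² mg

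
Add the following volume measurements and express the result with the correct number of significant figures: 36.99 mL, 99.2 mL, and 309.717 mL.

445.9 mL

36.99 mL + 99.2 mL + 309.717 mL = 445.907 mL.
Addition/subtraction keeps the fewest decimal places: 36.99 → 2 decimal places, 99.2 → 1 decimal place, 309.717 → 3 decimal places; limit is 1.
Rounded to 1 decimal place: 445.9 mL.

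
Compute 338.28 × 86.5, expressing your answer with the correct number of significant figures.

2.93 × 10^4

338.28 × 86.5 = 29261.22
Multiplication/division keeps the fewest significant figures: 338.28 → 5 s.f., 86.5 → 3 s.f.; limit is 3.
Rounded to 3 significant figures: 2.93 × 10^4.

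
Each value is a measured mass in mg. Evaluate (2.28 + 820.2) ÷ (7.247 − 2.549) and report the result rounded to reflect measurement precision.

175.1

2.28 + 820.2 = 822.48, limited to 1 d.p. → 4 s.f.; 7.247 − 2.549 = 4.698, limited to 3 d.p. → 4 s.f.
Carrying full precision, 822.48 ÷ 4.698 = 175.070242656…; keep min(4, 4) = 4 s.f.
Rounded to 4 significant figures: 175.1.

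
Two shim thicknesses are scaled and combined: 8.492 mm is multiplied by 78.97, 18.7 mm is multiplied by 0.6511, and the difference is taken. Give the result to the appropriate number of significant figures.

8.492 × 78.97 = 670.61324 → 670.6 mm (4 s.f., last digit at the 10^-1 place).
18.7 × 0.6511 = 12.17557 → 12.2 mm (3 s.f., last digit at the 10^-1 place).
Difference: 658.43767 mm; keep the coarser place, 10^-1.
Result: 658.4 mm.

658.4 mm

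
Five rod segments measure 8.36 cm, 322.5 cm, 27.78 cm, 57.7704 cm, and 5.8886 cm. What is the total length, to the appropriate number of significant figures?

8.36 cm + 322.5 cm + 27.78 cm + 57.7704 cm + 5.8886 cm = 422.2990 cm.
Addition/subtraction keeps the fewest decimal places: 8.36 → 2 decimal places, 322.5 → 1 decimal place, 27.78 → 2 decimal places, 57.7704 → 4 decimal places, 5.8886 → 4 decimal places; limit is 1.
Rounded to 1 decimal place: 422.3 cm.

422.3 cm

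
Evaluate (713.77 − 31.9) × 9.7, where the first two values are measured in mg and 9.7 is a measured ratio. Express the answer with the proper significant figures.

6.6 × 10^3 mg

713.77 mg − 31.9 mg = 681.87 mg; the difference is limited to 1 decimal place (4 s.f.).
Carrying full precision, 681.87 × 9.7 = 6614.139 mg; 9.7 has 2 s.f., so the result keeps min(4, 2) = 2 s.f.
Rounded to 2 significant figures: 6.6 × 10^3 mg.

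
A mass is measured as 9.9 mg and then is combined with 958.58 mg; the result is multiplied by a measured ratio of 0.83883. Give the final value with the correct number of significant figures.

812.4 mg

9.9 mg + 958.58 mg = 968.48 mg; the sum is limited to 1 decimal place (4 s.f.).
Carrying full precision, 968.48 × 0.83883 = 812.3900784 mg; 0.83883 has 5 s.f., so the result keeps min(4, 5) = 4 s.f.
Rounded to 4 significant figures: 812.4 mg.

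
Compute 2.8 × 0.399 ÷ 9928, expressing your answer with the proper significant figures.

1.1 × 10^-4

2.8 × 0.399 ÷ 9928 = 0.000112530217566…
Multiplication/division keeps the fewest significant figures: 2.8 → 2 s.f., 0.399 → 3 s.f., 9928 → 4 s.f.; limit is 2.
Rounded to 2 significant figures: 1.1 × 10^-4.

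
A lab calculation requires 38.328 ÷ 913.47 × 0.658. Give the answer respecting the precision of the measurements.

38.328 ÷ 913.47 × 0.658 = 0.0276088147394…
Multiplication/division keeps the fewest significant figures: 38.328 → 5 s.f., 913.47 → 5 s.f., 0.658 → 3 s.f.; limit is 3.
Rounded to 3 significant figures: 0.0276.

0.0276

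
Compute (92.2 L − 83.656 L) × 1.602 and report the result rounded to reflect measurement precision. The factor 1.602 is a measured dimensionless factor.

92.2 L − 83.656 L = 8.544 L; the difference is limited to 1 decimal place (2 s.f.).
Carrying full precision, 8.544 × 1.602 = 13.687488 L; 1.602 has 4 s.f., so the result keeps min(2, 4) = 2 s.f.
Rounded to 2 significant figures: 14 L.

14 L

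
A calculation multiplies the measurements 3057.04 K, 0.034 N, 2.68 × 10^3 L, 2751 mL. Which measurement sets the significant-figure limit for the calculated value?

0.034 N

3057.04 K → 6 s.f.; 0.034 N → 2 s.f.; 2.68 × 10^3 L → 3 s.f.; 2751 mL → 4 s.f.
The fewest is 2 significant figures, from 0.034 N.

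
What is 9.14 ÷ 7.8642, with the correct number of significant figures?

9.14 ÷ 7.8642 = 1.16222883447…
Multiplication/division keeps the fewest significant figures: 9.14 → 3 s.f., 7.8642 → 5 s.f.; limit is 3.
Rounded to 3 significant figures: 1.16.

1.16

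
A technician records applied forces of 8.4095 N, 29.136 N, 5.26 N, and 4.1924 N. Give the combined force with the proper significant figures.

47.00 N

8.4095 N + 29.136 N + 5.26 N + 4.1924 N = 46.9979 N.
Addition/subtraction keeps the fewest decimal places: 8.4095 → 4 decimal places, 29.136 → 3 decimal places, 5.26 → 2 decimal places, 4.1924 → 4 decimal places; limit is 2.
Rounded to 2 decimal places: 47.00 N.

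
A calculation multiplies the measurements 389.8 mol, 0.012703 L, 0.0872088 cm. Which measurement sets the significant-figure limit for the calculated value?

389.8 mol

389.8 mol → 4 s.f.; 0.012703 L → 5 s.f.; 0.0872088 cm → 6 s.f.
The fewest is 4 significant figures, from 389.8 mol.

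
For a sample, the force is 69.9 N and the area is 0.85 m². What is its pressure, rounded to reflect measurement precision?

82 Pa

pressure = 69.9 N ÷ 0.85 m² = 82.2352941176… Pa.
69.9 has 3 significant figures; 0.85 has 2.
Division/multiplication keeps the fewest: 2 significant figures.
Rounded: 82 Pa.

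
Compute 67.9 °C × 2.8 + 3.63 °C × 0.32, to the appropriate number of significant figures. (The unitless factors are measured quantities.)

67.9 × 2.8 = 190.12 → 1.9 × 10² °C (2 s.f., last digit at the 10^1 place).
3.63 × 0.32 = 1.1616 → 1.2 °C (2 s.f., last digit at the 10^-1 place).
Sum: 191.2816 °C; keep the coarser place, 10^1.
Result: 1.9 × 10² °C.

1.9 × 10² °C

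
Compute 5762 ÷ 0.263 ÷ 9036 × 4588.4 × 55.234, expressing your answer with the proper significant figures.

5762 ÷ 0.263 ÷ 9036 × 4588.4 × 55.234 = 614481.836249…
Multiplication/division keeps the fewest significant figures: 5762 → 4 s.f., 0.263 → 3 s.f., 9036 → 4 s.f., 4588.4 → 5 s.f., 55.234 → 5 s.f.; limit is 3.
Rounded to 3 significant figures: 6.14 × 10⁵.

6.14 × 10⁵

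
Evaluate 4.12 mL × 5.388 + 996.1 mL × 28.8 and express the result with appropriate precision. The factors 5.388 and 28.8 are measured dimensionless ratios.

2.87 × 10⁴ mL

4.12 × 5.388 = 22.19856 → 22.2 mL (3 s.f., last digit at the 10^-1 place).
996.1 × 28.8 = 28687.68 → 2.87 × 10⁴ mL (3 s.f., last digit at the 10^2 place).
Sum: 28709.87856 mL; keep the coarser place, 10^2.
Result: 2.87 × 10⁴ mL.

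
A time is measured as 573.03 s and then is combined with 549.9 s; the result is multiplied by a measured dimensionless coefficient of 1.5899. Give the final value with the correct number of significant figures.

1785.3 s

573.03 s + 549.9 s = 1122.93 s; the sum is limited to 1 decimal place (5 s.f.).
Carrying full precision, 1122.93 × 1.5899 = 1785.346407 s; 1.5899 has 5 s.f., so the result keeps min(5, 5) = 5 s.f.
Rounded to 5 significant figures: 1785.3 s.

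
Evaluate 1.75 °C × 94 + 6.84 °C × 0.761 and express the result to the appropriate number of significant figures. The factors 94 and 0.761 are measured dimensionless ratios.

1.7 × 10² °C

1.75 × 94 = 164.5 → 1.6 × 10² °C (2 s.f., last digit at the 10^1 place).
6.84 × 0.761 = 5.20524 → 5.21 °C (3 s.f., last digit at the 10^-2 place).
Sum: 169.70524 °C; keep the coarser place, 10^1.
Result: 1.7 × 10² °C.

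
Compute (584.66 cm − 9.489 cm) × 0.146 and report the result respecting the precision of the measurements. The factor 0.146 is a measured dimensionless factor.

84.0 cm

584.66 cm − 9.489 cm = 575.171 cm; the difference is limited to 2 decimal places (5 s.f.).
Carrying full precision, 575.171 × 0.146 = 83.974966 cm; 0.146 has 3 s.f., so the result keeps min(5, 3) = 3 s.f.
Rounded to 3 significant figures: 84.0 cm.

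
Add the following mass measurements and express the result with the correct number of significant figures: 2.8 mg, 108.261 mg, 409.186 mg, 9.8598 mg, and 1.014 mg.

531.1 mg

2.8 mg + 108.261 mg + 409.186 mg + 9.8598 mg + 1.014 mg = 531.1208 mg.
Addition/subtraction keeps the fewest decimal places: 2.8 → 1 decimal place, 108.261 → 3 decimal places, 409.186 → 3 decimal places, 9.8598 → 4 decimal places, 1.014 → 3 decimal places; limit is 1.
Rounded to 1 decimal place: 531.1 mg.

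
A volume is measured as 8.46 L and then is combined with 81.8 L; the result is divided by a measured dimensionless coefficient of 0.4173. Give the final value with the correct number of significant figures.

8.46 L + 81.8 L = 90.26 L; the sum is limited to 1 decimal place (3 s.f.).
Carrying full precision, 90.26 ÷ 0.4173 = 216.295231249… L; 0.4173 has 4 s.f., so the result keeps min(3, 4) = 3 s.f.
Rounded to 3 significant figures: 216 L.

216 L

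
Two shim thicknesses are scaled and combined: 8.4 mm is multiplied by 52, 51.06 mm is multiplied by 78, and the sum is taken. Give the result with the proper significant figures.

8.4 × 52 = 436.8 → 4.4 × 10² mm (2 s.f., last digit at the 10^1 place).
51.06 × 78 = 3982.68 → 4.0 × 10³ mm (2 s.f., last digit at the 10^2 place).
Sum: 4419.48 mm; keep the coarser place, 10^2.
Result: 4.4 × 10³ mm.

4.4 × 10³ mm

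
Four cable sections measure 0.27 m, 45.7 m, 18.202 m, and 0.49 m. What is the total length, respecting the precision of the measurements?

0.27 m + 45.7 m + 18.202 m + 0.49 m = 64.662 m.
Addition/subtraction keeps the fewest decimal places: 0.27 → 2 decimal places, 45.7 → 1 decimal place, 18.202 → 3 decimal places, 0.49 → 2 decimal places; limit is 1.
Rounded to 1 decimal place: 64.7 m.

64.7 m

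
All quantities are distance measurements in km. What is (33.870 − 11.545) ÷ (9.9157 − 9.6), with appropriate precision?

33.870 − 11.545 = 22.325, limited to 3 d.p. → 5 s.f.; 9.9157 − 9.6 = 0.3157, limited to 1 d.p. → 1 s.f.
Carrying full precision, 22.325 ÷ 0.3157 = 70.7158694964…; keep min(5, 1) = 1 s.f.
Rounded to 1 significant figure: 7 × 10^1.

7 × 10^1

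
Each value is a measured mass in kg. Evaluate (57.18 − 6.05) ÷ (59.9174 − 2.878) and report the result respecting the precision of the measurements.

57.18 − 6.05 = 51.13, limited to 2 d.p. → 4 s.f.; 59.9174 − 2.878 = 57.0394, limited to 3 d.p. → 5 s.f.
Carrying full precision, 51.13 ÷ 57.0394 = 0.896397928449…; keep min(4, 5) = 4 s.f.
Rounded to 4 significant figures: 0.8964.

0.8964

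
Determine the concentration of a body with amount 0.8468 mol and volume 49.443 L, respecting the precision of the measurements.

0.01713 mol/L

concentration = 0.8468 mol ÷ 49.443 L = 0.0171267924681… mol/L.
0.8468 has 4 significant figures; 49.443 has 5.
Division/multiplication keeps the fewest: 4 significant figures.
Rounded: 0.01713 mol/L.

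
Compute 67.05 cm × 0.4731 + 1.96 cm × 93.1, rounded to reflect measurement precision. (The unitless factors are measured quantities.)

67.05 × 0.4731 = 31.721355 → 31.72 cm (4 s.f., last digit at the 10^-2 place).
1.96 × 93.1 = 182.476 → 182 cm (3 s.f., last digit at the 10^0 place).
Sum: 214.197355 cm; keep the coarser place, 10^0.
Result: 214 cm.

214 cm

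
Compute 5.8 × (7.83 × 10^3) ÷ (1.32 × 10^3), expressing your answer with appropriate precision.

5.8 × (7.83 × 10^3) ÷ (1.32 × 10^3) = 34.4045454545…
Multiplication/division keeps the fewest significant figures: 5.8 → 2 s.f., 7.83 × 10^3 → 3 s.f., 1.32 × 10^3 → 3 s.f.; limit is 2.
Rounded to 2 significant figures: 34.

34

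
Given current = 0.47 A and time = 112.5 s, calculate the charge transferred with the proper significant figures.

charge transferred = 0.47 A × 112.5 s = 52.875 C.
0.47 has 2 significant figures; 112.5 has 4.
Division/multiplication keeps the fewest: 2 significant figures.
Rounded: 53 C.

53 C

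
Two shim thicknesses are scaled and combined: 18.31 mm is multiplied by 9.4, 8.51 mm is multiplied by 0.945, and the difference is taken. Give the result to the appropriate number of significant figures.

1.6 × 10² mm

18.31 × 9.4 = 172.114 → 1.7 × 10² mm (2 s.f., last digit at the 10^1 place).
8.51 × 0.945 = 8.04195 → 8.04 mm (3 s.f., last digit at the 10^-2 place).
Difference: 164.07205 mm; keep the coarser place, 10^1.
Result: 1.6 × 10² mm.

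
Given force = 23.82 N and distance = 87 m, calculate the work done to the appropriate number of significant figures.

2.1 × 10^3 J

work done = 23.82 N × 87 m = 2072.34 J.
23.82 has 4 significant figures; 87 has 2.
Division/multiplication keeps the fewest: 2 significant figures.
Rounded: 2.1 × 10^3 J.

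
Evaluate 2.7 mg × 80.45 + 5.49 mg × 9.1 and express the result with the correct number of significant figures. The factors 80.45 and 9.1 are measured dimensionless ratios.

2.7 × 10² mg

2.7 × 80.45 = 217.215 → 2.2 × 10² mg (2 s.f., last digit at the 10^1 place).
5.49 × 9.1 = 49.959 → 50. mg (2 s.f., last digit at the 10^0 place).
Sum: 267.174 mg; keep the coarser place, 10^1.
Result: 2.7 × 10² mg.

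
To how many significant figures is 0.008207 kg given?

0.008207: leading zeros are not significant; zeros between nonzero digits are significant.

4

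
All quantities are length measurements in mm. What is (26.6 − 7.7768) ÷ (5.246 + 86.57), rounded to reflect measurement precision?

0.205

26.6 − 7.7768 = 18.8232, limited to 1 d.p. → 3 s.f.; 5.246 + 86.57 = 91.816, limited to 2 d.p. → 4 s.f.
Carrying full precision, 18.8232 ÷ 91.816 = 0.20501002004…; keep min(3, 4) = 3 s.f.
Rounded to 3 significant figures: 0.205.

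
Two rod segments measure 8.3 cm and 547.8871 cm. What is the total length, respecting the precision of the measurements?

556.2 cm

8.3 cm + 547.8871 cm = 556.1871 cm.
Addition/subtraction keeps the fewest decimal places: 8.3 → 1 decimal place, 547.8871 → 4 decimal places; limit is 1.
Rounded to 1 decimal place: 556.2 cm.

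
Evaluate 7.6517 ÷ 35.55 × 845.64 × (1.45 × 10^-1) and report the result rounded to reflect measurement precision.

7.6517 ÷ 35.55 × 845.64 × (1.45 × 10^-1) = 26.3919724405…
Multiplication/division keeps the fewest significant figures: 7.6517 → 5 s.f., 35.55 → 4 s.f., 845.64 → 5 s.f., 1.45 × 10^-1 → 3 s.f.; limit is 3.
Rounded to 3 significant figures: 26.4.

26.4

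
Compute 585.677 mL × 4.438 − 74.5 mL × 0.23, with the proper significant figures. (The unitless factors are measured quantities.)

585.677 × 4.438 = 2599.234526 → 2599 mL (4 s.f., last digit at the 10^0 place).
74.5 × 0.23 = 17.135 → 17 mL (2 s.f., last digit at the 10^0 place).
Difference: 2582.099526 mL; keep the coarser place, 10^0.
Result: 2582 mL.

2582 mL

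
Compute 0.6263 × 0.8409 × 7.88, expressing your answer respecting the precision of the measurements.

0.6263 × 0.8409 × 7.88 = 4.1500466796
Multiplication/division keeps the fewest significant figures: 0.6263 → 4 s.f., 0.8409 → 4 s.f., 7.88 → 3 s.f.; limit is 3.
Rounded to 3 significant figures: 4.15.

4.15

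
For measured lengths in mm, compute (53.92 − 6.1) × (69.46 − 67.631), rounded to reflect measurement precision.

87.5 mm²

53.92 − 6.1 = 47.82, limited to 1 d.p. → 3 s.f.; 69.46 − 67.631 = 1.829, limited to 2 d.p. → 3 s.f.
Carrying full precision, 47.82 × 1.829 = 87.46278; keep min(3, 3) = 3 s.f.
Rounded to 3 significant figures: 87.5 mm².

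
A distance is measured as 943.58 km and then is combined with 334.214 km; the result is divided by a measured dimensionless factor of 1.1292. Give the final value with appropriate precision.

1131.6 km

943.58 km + 334.214 km = 1277.794 km; the sum is limited to 2 decimal places (6 s.f.).
Carrying full precision, 1277.794 ÷ 1.1292 = 1131.59227772… km; 1.1292 has 5 s.f., so the result keeps min(6, 5) = 5 s.f.
Rounded to 5 significant figures: 1131.6 km.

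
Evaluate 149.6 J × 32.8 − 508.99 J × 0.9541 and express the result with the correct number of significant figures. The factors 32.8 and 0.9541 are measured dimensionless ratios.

4.42 × 10^3 J

149.6 × 32.8 = 4906.88 → 4.91 × 10^3 J (3 s.f., last digit at the 10^1 place).
508.99 × 0.9541 = 485.627359 → 485.6 J (4 s.f., last digit at the 10^-1 place).
Difference: 4421.252641 J; keep the coarser place, 10^1.
Result: 4.42 × 10^3 J.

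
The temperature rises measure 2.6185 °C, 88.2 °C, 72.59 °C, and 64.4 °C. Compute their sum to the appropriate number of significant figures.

2.6185 °C + 88.2 °C + 72.59 °C + 64.4 °C = 227.8085 °C.
Addition/subtraction keeps the fewest decimal places: 2.6185 → 4 decimal places, 88.2 → 1 decimal place, 72.59 → 2 decimal places, 64.4 → 1 decimal place; limit is 1.
Rounded to 1 decimal place: 227.8 °C.

227.8 °C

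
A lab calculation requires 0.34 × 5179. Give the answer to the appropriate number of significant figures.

1.8 × 10³

0.34 × 5179 = 1760.86
Multiplication/division keeps the fewest significant figures: 0.34 → 2 s.f., 5179 → 4 s.f.; limit is 2.
Rounded to 2 significant figures: 1.8 × 10³.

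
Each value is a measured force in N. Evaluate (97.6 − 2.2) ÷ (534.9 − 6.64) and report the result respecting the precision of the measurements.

0.181

97.6 − 2.2 = 95.4, limited to 1 d.p. → 3 s.f.; 534.9 − 6.64 = 528.26, limited to 1 d.p. → 4 s.f.
Carrying full precision, 95.4 ÷ 528.26 = 0.180592889865…; keep min(3, 4) = 3 s.f.
Rounded to 3 significant figures: 0.181.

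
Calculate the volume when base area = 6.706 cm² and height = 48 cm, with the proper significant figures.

volume = 6.706 cm² × 48 cm = 321.888 cm³.
6.706 has 4 significant figures; 48 has 2.
Division/multiplication keeps the fewest: 2 significant figures.
Rounded: 3.2 × 10² cm³.

3.2 × 10² cm³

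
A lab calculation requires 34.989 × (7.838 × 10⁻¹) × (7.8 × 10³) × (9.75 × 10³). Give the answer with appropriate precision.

34.989 × (7.838 × 10⁻¹) × (7.8 × 10³) × (9.75 × 10³) = 2.08562396211 × 10^9
Multiplication/division keeps the fewest significant figures: 34.989 → 5 s.f., 7.838 × 10⁻¹ → 4 s.f., 7.8 × 10³ → 2 s.f., 9.75 × 10³ → 3 s.f.; limit is 2.
Rounded to 2 significant figures: 2.1 × 10⁹.

2.1 × 10⁹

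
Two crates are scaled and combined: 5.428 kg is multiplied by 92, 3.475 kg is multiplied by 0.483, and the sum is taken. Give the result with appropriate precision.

5.0 × 10^2 kg

5.428 × 92 = 499.376 → 5.0 × 10^2 kg (2 s.f., last digit at the 10^1 place).
3.475 × 0.483 = 1.678425 → 1.68 kg (3 s.f., last digit at the 10^-2 place).
Sum: 501.054425 kg; keep the coarser place, 10^1.
Result: 5.0 × 10^2 kg.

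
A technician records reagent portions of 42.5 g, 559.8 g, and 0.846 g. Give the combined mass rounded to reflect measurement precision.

42.5 g + 559.8 g + 0.846 g = 603.146 g.
Addition/subtraction keeps the fewest decimal places: 42.5 → 1 decimal place, 559.8 → 1 decimal place, 0.846 → 3 decimal places; limit is 1.
Rounded to 1 decimal place: 603.1 g.

603.1 g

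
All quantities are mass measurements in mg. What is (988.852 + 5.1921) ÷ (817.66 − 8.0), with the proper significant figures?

1.228

988.852 + 5.1921 = 994.0441, limited to 3 d.p. → 6 s.f.; 817.66 − 8.0 = 809.66, limited to 1 d.p. → 4 s.f.
Carrying full precision, 994.0441 ÷ 809.66 = 1.22773028185…; keep min(6, 4) = 4 s.f.
Rounded to 4 significant figures: 1.228.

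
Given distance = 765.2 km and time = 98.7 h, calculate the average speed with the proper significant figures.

average speed = 765.2 km ÷ 98.7 h = 7.75278622087… km/h.
765.2 has 4 significant figures; 98.7 has 3.
Division/multiplication keeps the fewest: 3 significant figures.
Rounded: 7.75 km/h.

7.75 km/h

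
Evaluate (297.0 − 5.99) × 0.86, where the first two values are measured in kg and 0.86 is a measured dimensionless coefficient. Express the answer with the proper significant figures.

297.0 kg − 5.99 kg = 291.01 kg; the difference is limited to 1 decimal place (4 s.f.).
Carrying full precision, 291.01 × 0.86 = 250.2686 kg; 0.86 has 2 s.f., so the result keeps min(4, 2) = 2 s.f.
Rounded to 2 significant figures: 2.5 × 10^2 kg.

2.5 × 10^2 kg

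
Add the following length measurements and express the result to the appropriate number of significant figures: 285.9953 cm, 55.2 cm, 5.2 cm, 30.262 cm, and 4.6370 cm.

285.9953 cm + 55.2 cm + 5.2 cm + 30.262 cm + 4.6370 cm = 381.2943 cm.
Addition/subtraction keeps the fewest decimal places: 285.9953 → 4 decimal places, 55.2 → 1 decimal place, 5.2 → 1 decimal place, 30.262 → 3 decimal places, 4.6370 → 4 decimal places; limit is 1.
Rounded to 1 decimal place: 3.813 × 10^2 cm.

3.813 × 10^2 cm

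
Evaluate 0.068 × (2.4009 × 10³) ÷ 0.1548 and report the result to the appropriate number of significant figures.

1.1 × 10³

0.068 × (2.4009 × 10³) ÷ 0.1548 = 1054.65891473…
Multiplication/division keeps the fewest significant figures: 0.068 → 2 s.f., 2.4009 × 10³ → 5 s.f., 0.1548 → 4 s.f.; limit is 2.
Rounded to 2 significant figures: 1.1 × 10³.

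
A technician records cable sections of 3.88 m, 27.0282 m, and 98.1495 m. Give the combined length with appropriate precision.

129.06 m

3.88 m + 27.0282 m + 98.1495 m = 129.0577 m.
Addition/subtraction keeps the fewest decimal places: 3.88 → 2 decimal places, 27.0282 → 4 decimal places, 98.1495 → 4 decimal places; limit is 2.
Rounded to 2 decimal places: 129.06 m.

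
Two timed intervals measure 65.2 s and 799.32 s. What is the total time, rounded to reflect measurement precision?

864.5 s

65.2 s + 799.32 s = 864.52 s.
Addition/subtraction keeps the fewest decimal places: 65.2 → 1 decimal place, 799.32 → 2 decimal places; limit is 1.
Rounded to 1 decimal place: 864.5 s.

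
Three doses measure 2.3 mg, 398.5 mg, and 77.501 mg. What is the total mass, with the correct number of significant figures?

2.3 mg + 398.5 mg + 77.501 mg = 478.301 mg.
Addition/subtraction keeps the fewest decimal places: 2.3 → 1 decimal place, 398.5 → 1 decimal place, 77.501 → 3 decimal places; limit is 1.
Rounded to 1 decimal place: 478.3 mg.

478.3 mg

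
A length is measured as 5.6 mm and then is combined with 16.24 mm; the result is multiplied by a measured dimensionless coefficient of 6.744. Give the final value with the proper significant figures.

147 mm

5.6 mm + 16.24 mm = 21.84 mm; the sum is limited to 1 decimal place (3 s.f.).
Carrying full precision, 21.84 × 6.744 = 147.28896 mm; 6.744 has 4 s.f., so the result keeps min(3, 4) = 3 s.f.
Rounded to 3 significant figures: 147 mm.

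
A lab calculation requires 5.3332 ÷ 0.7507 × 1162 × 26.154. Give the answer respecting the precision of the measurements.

5.3332 ÷ 0.7507 × 1162 × 26.154 = 215906.492439…
Multiplication/division keeps the fewest significant figures: 5.3332 → 5 s.f., 0.7507 → 4 s.f., 1162 → 4 s.f., 26.154 → 5 s.f.; limit is 4.
Rounded to 4 significant figures: 2.159 × 10^5.

2.159 × 10^5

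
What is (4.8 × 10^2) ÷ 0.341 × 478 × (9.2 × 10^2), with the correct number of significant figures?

6.2 × 10^8

(4.8 × 10^2) ÷ 0.341 × 478 × (9.2 × 10^2) = 619017008.798…
Multiplication/division keeps the fewest significant figures: 4.8 × 10^2 → 2 s.f., 0.341 → 3 s.f., 478 → 3 s.f., 9.2 × 10^2 → 2 s.f.; limit is 2.
Rounded to 2 significant figures: 6.2 × 10^8.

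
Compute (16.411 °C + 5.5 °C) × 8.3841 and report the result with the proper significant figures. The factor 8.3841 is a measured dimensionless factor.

184 °C

16.411 °C + 5.5 °C = 21.911 °C; the sum is limited to 1 decimal place (3 s.f.).
Carrying full precision, 21.911 × 8.3841 = 183.7040151 °C; 8.3841 has 5 s.f., so the result keeps min(3, 5) = 3 s.f.
Rounded to 3 significant figures: 184 °C.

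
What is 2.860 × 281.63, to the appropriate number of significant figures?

805.5

2.860 × 281.63 = 805.4618
Multiplication/division keeps the fewest significant figures: 2.860 → 4 s.f., 281.63 → 5 s.f.; limit is 4.
Rounded to 4 significant figures: 805.5.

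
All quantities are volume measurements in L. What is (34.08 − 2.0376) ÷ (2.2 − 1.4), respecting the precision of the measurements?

34.08 − 2.0376 = 32.0424, limited to 2 d.p. → 4 s.f.; 2.2 − 1.4 = 0.8, limited to 1 d.p. → 1 s.f.
Carrying full precision, 32.0424 ÷ 0.8 = 40.053; keep min(4, 1) = 1 s.f.
Rounded to 1 significant figure: 4 × 10¹.

4 × 10¹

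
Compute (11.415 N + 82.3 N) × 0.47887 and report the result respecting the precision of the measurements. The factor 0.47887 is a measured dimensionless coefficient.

44.9 N

11.415 N + 82.3 N = 93.715 N; the sum is limited to 1 decimal place (3 s.f.).
Carrying full precision, 93.715 × 0.47887 = 44.87730205 N; 0.47887 has 5 s.f., so the result keeps min(3, 5) = 3 s.f.
Rounded to 3 significant figures: 44.9 N.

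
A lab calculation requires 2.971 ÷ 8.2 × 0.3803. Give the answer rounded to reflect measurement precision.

2.971 ÷ 8.2 × 0.3803 = 0.137789182927…
Multiplication/division keeps the fewest significant figures: 2.971 → 4 s.f., 8.2 → 2 s.f., 0.3803 → 4 s.f.; limit is 2.
Rounded to 2 significant figures: 0.14.

0.14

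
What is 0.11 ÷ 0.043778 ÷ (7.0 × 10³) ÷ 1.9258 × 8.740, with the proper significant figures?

0.11 ÷ 0.043778 ÷ (7.0 × 10³) ÷ 1.9258 × 8.740 = 0.00162906712086…
Multiplication/division keeps the fewest significant figures: 0.11 → 2 s.f., 0.043778 → 5 s.f., 7.0 × 10³ → 2 s.f., 1.9258 → 5 s.f., 8.740 → 4 s.f.; limit is 2.
Rounded to 2 significant figures: 0.0016.

0.0016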